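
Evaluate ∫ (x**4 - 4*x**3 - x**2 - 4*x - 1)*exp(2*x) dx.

(x**4 - 6*x**3 + 8*x**2 - 12*x + 5)*exp(2*x)/2 + C

Use integration by parts with u = x**4 - 4*x**3 - x**2 - 4*x - 1, dv = exp(2*x) dx, so v = exp(2*x)/2.
Apply parts 4 times (tabular method): alternate signs, differentiate u down to 0, integrate dv up.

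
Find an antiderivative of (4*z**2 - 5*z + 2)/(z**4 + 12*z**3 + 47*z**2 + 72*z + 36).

11*log(z + 1)/10 - 7*log(z + 2) + 53*log(z + 3)/6 - 44*log(z + 6)/15 + C

Factor the denominator: (z + 1)*(z + 2)*(z + 3)*(z + 6).
Partial-fraction decomposition: -44/(15*(z + 6)) + 53/(6*(z + 3)) - 7/(z + 2) + 11/(10*(z + 1)).
Integrate each term: A/(z−a) contributes A·log|z−a|.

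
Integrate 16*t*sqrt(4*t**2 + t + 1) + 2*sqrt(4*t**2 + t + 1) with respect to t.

Let u = 4*t**2 + t + 1, so du = (8*t + 1) dt.
Rewriting, the integral becomes 2·∫ √u du = 2·(2/3)u^(3/2).
Substituting back, u = 4*t**2 + t + 1.

4*(4*t**2 + t + 1)**(3/2)/3 + C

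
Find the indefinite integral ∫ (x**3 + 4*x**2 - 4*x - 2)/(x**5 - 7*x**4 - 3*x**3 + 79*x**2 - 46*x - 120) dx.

203*log(x - 5)/144 - 11*log(x - 4)/7 + 7*log(x - 2)/45 - log(x + 1)/36 + 19*log(x + 3)/560 + C

Factor the denominator: (x - 5)*(x - 4)*(x - 2)*(x + 1)*(x + 3).
Partial-fraction decomposition: 19/(560*(x + 3)) - 1/(36*(x + 1)) + 7/(45*(x - 2)) - 11/(7*(x - 4)) + 203/(144*(x - 5)).
Integrate each term: A/(x−a) contributes A·log|x−a|.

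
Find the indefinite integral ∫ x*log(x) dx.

Use integration by parts with u = log(x), dv = x dx.
Then du = 1/x dx and v = x**2/2.

x**2*log(x)/2 - x**2/4 + C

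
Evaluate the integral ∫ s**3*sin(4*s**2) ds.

Let u = s², du = 2s ds; rewrite as (1/2)∫ u^1·sin(4u) du.
Now integrate by parts 1 time.

-s**2*cos(4*s**2)/8 + sin(4*s**2)/32 + C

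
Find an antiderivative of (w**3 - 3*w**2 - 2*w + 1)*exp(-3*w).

(-9*w**3 + 18*w**2 + 30*w + 1)*exp(-3*w)/27 + C

Use integration by parts with u = w**3 - 3*w**2 - 2*w + 1, dv = exp(-3*w) dw, so v = -exp(-3*w)/3.
Apply parts 3 times (tabular method): alternate signs, differentiate u down to 0, integrate dv up.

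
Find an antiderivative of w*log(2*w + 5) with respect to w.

Use integration by parts with u = log(2*w + 5), dv = w dw.
Then du = 2/(2*w + 5) dw and v = w**2/2.

w**2*log(2*w + 5)/2 - w**2/4 + 5*w/4 - 25*log(2*w + 5)/8 + C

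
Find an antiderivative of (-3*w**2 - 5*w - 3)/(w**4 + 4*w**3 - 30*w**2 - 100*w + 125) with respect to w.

-103*log(w - 5)/400 + 11*log(w - 1)/144 + 163*log(w + 5)/900 + 53/(60*w + 300) + C

Factor the denominator: (w - 5)*(w - 1)*(w + 5)**2.
Partial-fraction decomposition: 163/(900*(w + 5)) - 53/(60*(w + 5)**2) + 11/(144*(w - 1)) - 103/(400*(w - 5)).
Integrate each term; A/(w−a) gives A·log|w−a|; A/(w−a)² gives −A/(w−a).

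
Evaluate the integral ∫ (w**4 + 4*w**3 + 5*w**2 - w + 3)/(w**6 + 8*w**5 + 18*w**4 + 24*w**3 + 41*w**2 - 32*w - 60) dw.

Factor the denominator: (w - 1)*(w + 1)*(w + 3)*(w + 5)*(w**2 + 4).
Partial-fraction decomposition: (179*w + 555)/(1885*(w**2 + 4)) - 43/(232*(w + 5)) + 3/(26*(w + 3)) - 3/(40*(w + 1)) + 1/(20*(w - 1)).
Integrate each term; A/(w−a) gives A·log|w−a|; the (Bw+D)/(w²+p²) term gives a log and an atan.

log(w - 1)/20 - 3*log(w + 1)/40 + 3*log(w + 3)/26 - 43*log(w + 5)/232 + 179*log(w**2 + 4)/3770 + 111*atan(w/2)/754 + C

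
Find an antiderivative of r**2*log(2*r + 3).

Use integration by parts with u = log(2*r + 3), dv = r**2 dr.
Then du = 2/(2*r + 3) dr and v = r**3/3.

r**3*log(2*r + 3)/3 - r**3/9 + r**2/4 - 3*r/4 + 9*log(2*r + 3)/8 + C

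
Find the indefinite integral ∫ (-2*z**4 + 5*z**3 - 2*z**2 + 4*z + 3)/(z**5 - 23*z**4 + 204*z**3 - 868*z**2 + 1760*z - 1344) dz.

-3154*log(z - 7)/45 + 1557*log(z - 6)/16 - 1057*log(z - 4)/36 + 11*log(z - 2)/80 + 205/(12*z - 48) + C

Factor the denominator: (z - 7)*(z - 6)*(z - 4)**2*(z - 2).
Partial-fraction decomposition: 11/(80*(z - 2)) - 1057/(36*(z - 4)) - 205/(12*(z - 4)**2) + 1557/(16*(z - 6)) - 3154/(45*(z - 7)).
Integrate each term; A/(z−a) gives A·log|z−a|; A/(z−a)² gives −A/(z−a).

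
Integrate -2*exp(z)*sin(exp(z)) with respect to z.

2*cos(exp(z)) + C

Let u = exp(z), so du = (exp(z)) dz.
Rewriting, the integral becomes -2·∫ sin(u) du = -2·-cos(u).
Substituting back, u = exp(z).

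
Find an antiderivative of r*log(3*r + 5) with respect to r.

r**2*log(3*r + 5)/2 - r**2/4 + 5*r/6 - 25*log(3*r + 5)/18 + C

Use integration by parts with u = log(3*r + 5), dv = r dr.
Then du = 3/(3*r + 5) dr and v = r**2/2.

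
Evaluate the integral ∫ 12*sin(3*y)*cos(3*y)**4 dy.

-4*cos(3*y)**5/5 + C

Let u = cos(3*y), so du = (-3*sin(3*y)) dy.
Rewriting, the integral becomes -4·∫ u^4 du = -4·u^5/5.
Substituting back, u = cos(3*y).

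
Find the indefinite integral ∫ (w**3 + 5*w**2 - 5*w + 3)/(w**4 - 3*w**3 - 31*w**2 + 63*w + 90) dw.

123*log(w - 6)/77 - 5*log(w - 3)/8 + 3*log(w + 1)/28 - 7*log(w + 5)/88 + C

Factor the denominator: (w - 6)*(w - 3)*(w + 1)*(w + 5).
Partial-fraction decomposition: -7/(88*(w + 5)) + 3/(28*(w + 1)) - 5/(8*(w - 3)) + 123/(77*(w - 6)).
Integrate each term: A/(w−a) contributes A·log|w−a|.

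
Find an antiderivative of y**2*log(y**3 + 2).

y**3*log(y**3 + 2)/3 - y**3/3 + 2*log(y**3 + 2)/3 + C

Let u = y**3 + 2, so du = (3*y**2) dy.
The integral becomes (1/3)·∫ log(u) du; integrate by parts with u′=log(u), dv′=du.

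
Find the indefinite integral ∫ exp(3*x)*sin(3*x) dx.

Let I denote the integral. Integrate by parts with u = sin(3*x), dv = exp(3*x) dx, so v = exp(3*x)/3: I = exp(3*x)*sin(3*x)/3 − ∫ exp(3*x)*cos(3*x) dx.
Apply parts again with u = cos(3*x), dv = exp(3*x) dx: ∫ exp(3*x)*cos(3*x) dx = exp(3*x)*cos(3*x)/3 + I. Substituting back brings back I: I = exp(3*x)*sin(3*x)/3 - exp(3*x)*cos(3*x)/3 − I.
Solving for I: (1 + 1)·I equals the remaining terms, so I = (1/2)·(exp(3*x)*sin(3*x)/3 - exp(3*x)*cos(3*x)/3).

exp(3*x)*sin(3*x)/6 - exp(3*x)*cos(3*x)/6 + C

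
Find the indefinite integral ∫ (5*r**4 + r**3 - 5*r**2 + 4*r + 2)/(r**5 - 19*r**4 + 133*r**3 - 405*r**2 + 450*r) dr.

log(r)/225 + 3271*log(r - 6)/9 - 34731*log(r - 5)/100 - 401*log(r - 3)/36 + 3147/(10*r - 50) + C

Factor the denominator: r*(r - 6)*(r - 5)**2*(r - 3).
Partial-fraction decomposition: -401/(36*(r - 3)) - 34731/(100*(r - 5)) - 3147/(10*(r - 5)**2) + 3271/(9*(r - 6)) + 1/(225*r).
Integrate each term; A/(r−a) gives A·log|r−a|; A/(r−a)² gives −A/(r−a).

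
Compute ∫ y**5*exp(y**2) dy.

Let u = y², du = 2y dy; rewrite as (1/2)∫ u^2·exp(1u) du.
Now integrate by parts 2 times.

(y**4 - 2*y**2 + 2)*exp(y**2)/2 + C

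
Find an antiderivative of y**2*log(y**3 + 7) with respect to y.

Let u = y**3 + 7, so du = (3*y**2) dy.
The integral becomes (1/3)·∫ log(u) du; integrate by parts with u′=log(u), dv′=du.

y**3*log(y**3 + 7)/3 - y**3/3 + 7*log(y**3 + 7)/3 + C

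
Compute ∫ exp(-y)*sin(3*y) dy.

-exp(-y)*sin(3*y)/10 - 3*exp(-y)*cos(3*y)/10 + C

Let I denote the integral. Integrate by parts with u = sin(3*y), dv = exp(-y) dy, so v = -exp(-y): I = -exp(-y)*sin(3*y) + 3·∫ exp(-y)*cos(3*y) dy.
Apply parts again with u = cos(3*y), dv = exp(-y) dy: ∫ exp(-y)*cos(3*y) dy = -exp(-y)*cos(3*y) − 3·I. Substituting back brings back I: I = -exp(-y)*sin(3*y) - 3*exp(-y)*cos(3*y) − 9·I.
Solving for I: (1 + 9)·I equals the remaining terms, so I = (1/10)·(-exp(-y)*sin(3*y) - 3*exp(-y)*cos(3*y)).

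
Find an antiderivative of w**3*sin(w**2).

Let u = w², du = 2w dw; rewrite as (1/2)∫ u^1·sin(1u) du.
Now integrate by parts 1 time.

-w**2*cos(w**2)/2 + sin(w**2)/2 + C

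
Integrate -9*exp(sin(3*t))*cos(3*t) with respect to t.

Let u = sin(3*t), so du = (3*cos(3*t)) dt.
Rewriting, the integral becomes -3·∫ e^u du = -3·e^u.
Substituting back, u = sin(3*t).

-3*exp(sin(3*t)) + C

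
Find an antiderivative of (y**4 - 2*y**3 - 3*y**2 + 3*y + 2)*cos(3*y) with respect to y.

y**4*sin(3*y)/3 - 2*y**3*sin(3*y)/3 + 4*y**3*cos(3*y)/9 - 13*y**2*sin(3*y)/9 - 2*y**2*cos(3*y)/3 + 13*y*sin(3*y)/9 - 26*y*cos(3*y)/27 + 80*sin(3*y)/81 + 13*cos(3*y)/27 + C

Use integration by parts with u = y**4 - 2*y**3 - 3*y**2 + 3*y + 2, dv = cos(3*y) dy, so v = sin(3*y)/3.
Apply parts 4 times (tabular method): alternate signs, differentiate u down to 0, integrate dv up.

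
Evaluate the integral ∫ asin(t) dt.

Use integration by parts with u = arcsin(t), dv = dt.
Then du = 1/sqrt(-t**2 + 1) dt.

t*asin(t) + sqrt(-t**2 + 1) + C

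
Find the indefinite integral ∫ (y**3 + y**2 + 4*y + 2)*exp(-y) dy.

Use integration by parts with u = y**3 + y**2 + 4*y + 2, dv = exp(-y) dy, so v = -exp(-y).
Apply parts 3 times (tabular method): alternate signs, differentiate u down to 0, integrate dv up.

(-y**3 - 4*y**2 - 12*y - 14)*exp(-y) + C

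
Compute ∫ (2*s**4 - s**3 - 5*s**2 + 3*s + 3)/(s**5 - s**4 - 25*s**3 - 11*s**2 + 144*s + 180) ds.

Factor the denominator: (s - 5)*(s - 3)*(s + 2)**2*(s + 3).
Partial-fraction decomposition: 23/(8*(s + 3)) - 2246/(1225*(s + 2)) + 17/(35*(s + 2)**2) - 17/(50*(s - 3)) + 509/(392*(s - 5)).
Integrate each term; A/(s−a) gives A·log|s−a|; A/(s−a)² gives −A/(s−a).

509*log(s - 5)/392 - 17*log(s - 3)/50 - 2246*log(s + 2)/1225 + 23*log(s + 3)/8 - 17/(35*s + 70) + C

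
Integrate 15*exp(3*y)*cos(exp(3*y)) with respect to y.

Let u = exp(3*y), so du = (3*exp(3*y)) dy.
Rewriting, the integral becomes 5·∫ cos(u) du = 5·sin(u).
Substituting back, u = exp(3*y).

5*sin(exp(3*y)) + C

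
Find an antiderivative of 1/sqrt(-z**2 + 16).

Substitute z = 4·sin(θ), so dz = 4·cos(θ) dθ and the radical becomes sqrt(-z**2 + 16) = 4·cos(θ) by the Pythagorean identity.
Integrate the resulting trig expression in θ, then back-substitute θ = asin(z/4), sin(θ) = z/4, cos(θ) = sqrt(-z**2 + 16)/4 (absorbing any constant into C).

asin(z/4) + C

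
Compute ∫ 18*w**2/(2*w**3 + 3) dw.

Let u = 2*w**3 + 3, so du = (6*w**2) dw.
Rewriting, the integral becomes 3·∫ 1/u du = 3·log(u).
Substituting back, u = 2*w**3 + 3.

3*log(2*w**3 + 3) + C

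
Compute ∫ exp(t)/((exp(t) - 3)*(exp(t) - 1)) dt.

log(exp(t) - 3)/2 - log(exp(t) - 1)/2 + C

Let u = e^t, du = e^t dt.
The integral becomes ∫ du/((u-1)(u-3)); decompose into partial fractions.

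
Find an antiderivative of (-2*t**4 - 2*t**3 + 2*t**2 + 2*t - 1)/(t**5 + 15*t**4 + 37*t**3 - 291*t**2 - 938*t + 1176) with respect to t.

Factor the denominator: (t - 4)*(t - 1)*(t + 6)*(t + 7)**2.
Partial-fraction decomposition: 218219/(7744*(t + 7)) + 4033/(88*(t + 7)**2) - 2101/(70*(t + 6)) + 1/(1344*(t - 1)) - 601/(3630*(t - 4)).
Integrate each term; A/(t−a) gives A·log|t−a|; A/(t−a)² gives −A/(t−a).

-601*log(t - 4)/3630 + log(t - 1)/1344 - 2101*log(t + 6)/70 + 218219*log(t + 7)/7744 - 4033/(88*t + 616) + C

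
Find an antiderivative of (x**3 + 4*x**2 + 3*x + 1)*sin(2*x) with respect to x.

-x**3*cos(2*x)/2 + 3*x**2*sin(2*x)/4 - 2*x**2*cos(2*x) + 2*x*sin(2*x) - 3*x*cos(2*x)/4 + 3*sin(2*x)/8 + cos(2*x)/2 + C

Use integration by parts with u = x**3 + 4*x**2 + 3*x + 1, dv = sin(2*x) dx, so v = -cos(2*x)/2.
Apply parts 3 times (tabular method): alternate signs, differentiate u down to 0, integrate dv up.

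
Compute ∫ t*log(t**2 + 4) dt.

Let u = t**2 + 4, so du = (2*t) dt.
The integral becomes (1/2)·∫ log(u) du; integrate by parts with u′=log(u), dv′=du.

t**2*log(t**2 + 4)/2 - t**2/2 + 2*log(t**2 + 4) + C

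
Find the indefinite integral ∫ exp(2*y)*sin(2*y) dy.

exp(2*y)*sin(2*y)/4 - exp(2*y)*cos(2*y)/4 + C

Let I denote the integral. Integrate by parts with u = sin(2*y), dv = exp(2*y) dy, so v = exp(2*y)/2: I = exp(2*y)*sin(2*y)/2 − ∫ exp(2*y)*cos(2*y) dy.
Apply parts again with u = cos(2*y), dv = exp(2*y) dy: ∫ exp(2*y)*cos(2*y) dy = exp(2*y)*cos(2*y)/2 + I. Substituting back brings back I: I = exp(2*y)*sin(2*y)/2 - exp(2*y)*cos(2*y)/2 − I.
Solving for I: (1 + 1)·I equals the remaining terms, so I = (1/2)·(exp(2*y)*sin(2*y)/2 - exp(2*y)*cos(2*y)/2).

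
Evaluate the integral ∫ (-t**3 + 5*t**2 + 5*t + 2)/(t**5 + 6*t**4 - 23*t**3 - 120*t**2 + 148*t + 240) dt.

Factor the denominator: (t - 4)*(t - 2)*(t + 1)*(t + 5)*(t + 6).
Partial-fraction decomposition: 23/(25*(t + 6)) - 227/(252*(t + 5)) + 1/(100*(t + 1)) - 1/(14*(t - 2)) + 19/(450*(t - 4)).
Integrate each term: A/(t−a) contributes A·log|t−a|.

19*log(t - 4)/450 - log(t - 2)/14 + log(t + 1)/100 - 227*log(t + 5)/252 + 23*log(t + 6)/25 + C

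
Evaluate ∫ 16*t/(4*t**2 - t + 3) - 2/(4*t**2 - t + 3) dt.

2*log(4*t**2 - t + 3) + C

Let u = 4*t**2 - t + 3, so du = (8*t - 1) dt.
Rewriting, the integral becomes 2·∫ 1/u du = 2·log(u).
Substituting back, u = 4*t**2 - t + 3.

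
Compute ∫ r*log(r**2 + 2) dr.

r**2*log(r**2 + 2)/2 - r**2/2 + log(r**2 + 2) + C

Let u = r**2 + 2, so du = (2*r) dr.
The integral becomes (1/2)·∫ log(u) du; integrate by parts with u′=log(u), dv′=du.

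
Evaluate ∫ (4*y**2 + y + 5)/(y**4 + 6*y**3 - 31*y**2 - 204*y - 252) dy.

Factor the denominator: (y - 6)*(y + 2)*(y + 3)*(y + 7).
Partial-fraction decomposition: -97/(130*(y + 7)) + 19/(18*(y + 3)) - 19/(40*(y + 2)) + 155/(936*(y - 6)).
Integrate each term: A/(y−a) contributes A·log|y−a|.

155*log(y - 6)/936 - 19*log(y + 2)/40 + 19*log(y + 3)/18 - 97*log(y + 7)/130 + C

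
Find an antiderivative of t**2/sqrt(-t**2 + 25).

-t*sqrt(-t**2 + 25)/2 + 25*asin(t/5)/2 + C

Substitute t = 5·sin(θ), so dt = 5·cos(θ) dθ and the radical becomes sqrt(-t**2 + 25) = 5·cos(θ) by the Pythagorean identity.
Integrate the resulting trig expression in θ, then back-substitute θ = asin(t/5), sin(θ) = t/5, cos(θ) = sqrt(-t**2 + 25)/5 (absorbing any constant into C).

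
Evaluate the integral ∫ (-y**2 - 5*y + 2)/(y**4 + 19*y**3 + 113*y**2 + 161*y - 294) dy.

-log(y - 1)/112 + 4*log(y + 6)/7 - 9*log(y + 7)/16 + 3/(2*y + 14) + C

Factor the denominator: (y - 1)*(y + 6)*(y + 7)**2.
Partial-fraction decomposition: -9/(16*(y + 7)) - 3/(2*(y + 7)**2) + 4/(7*(y + 6)) - 1/(112*(y - 1)).
Integrate each term; A/(y−a) gives A·log|y−a|; A/(y−a)² gives −A/(y−a).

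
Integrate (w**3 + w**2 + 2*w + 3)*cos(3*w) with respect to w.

w**3*sin(3*w)/3 + w**2*sin(3*w)/3 + w**2*cos(3*w)/3 + 4*w*sin(3*w)/9 + 2*w*cos(3*w)/9 + 25*sin(3*w)/27 + 4*cos(3*w)/27 + C

Use integration by parts with u = w**3 + w**2 + 2*w + 3, dv = cos(3*w) dw, so v = sin(3*w)/3.
Apply parts 3 times (tabular method): alternate signs, differentiate u down to 0, integrate dv up.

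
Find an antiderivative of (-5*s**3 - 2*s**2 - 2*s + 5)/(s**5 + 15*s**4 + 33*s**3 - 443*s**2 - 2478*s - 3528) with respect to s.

-1159*log(s - 6)/15210 - 8*log(s + 3)/9 + 301*log(s + 4)/90 - 3619*log(s + 7)/1521 + 409/(39*s + 273) + C

Factor the denominator: (s - 6)*(s + 3)*(s + 4)*(s + 7)**2.
Partial-fraction decomposition: -3619/(1521*(s + 7)) - 409/(39*(s + 7)**2) + 301/(90*(s + 4)) - 8/(9*(s + 3)) - 1159/(15210*(s - 6)).
Integrate each term; A/(s−a) gives A·log|s−a|; A/(s−a)² gives −A/(s−a).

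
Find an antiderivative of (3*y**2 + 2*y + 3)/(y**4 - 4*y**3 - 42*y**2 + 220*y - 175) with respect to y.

Factor the denominator: (y - 5)**2*(y - 1)*(y + 7).
Partial-fraction decomposition: -17/(144*(y + 7)) + 1/(16*(y - 1)) + 1/(18*(y - 5)) + 11/(6*(y - 5)**2).
Integrate each term; A/(y−a) gives A·log|y−a|; A/(y−a)² gives −A/(y−a).

log(y - 5)/18 + log(y - 1)/16 - 17*log(y + 7)/144 - 11/(6*y - 30) + C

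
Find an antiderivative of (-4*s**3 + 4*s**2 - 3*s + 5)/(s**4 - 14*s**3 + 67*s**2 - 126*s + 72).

-733*log(s - 6)/30 + 199*log(s - 4)/6 - 38*log(s - 3)/3 - log(s - 1)/15 + C

Factor the denominator: (s - 6)*(s - 4)*(s - 3)*(s - 1).
Partial-fraction decomposition: -1/(15*(s - 1)) - 38/(3*(s - 3)) + 199/(6*(s - 4)) - 733/(30*(s - 6)).
Integrate each term: A/(s−a) contributes A·log|s−a|.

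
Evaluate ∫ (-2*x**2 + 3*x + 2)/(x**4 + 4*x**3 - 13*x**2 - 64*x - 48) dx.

-9*log(x - 4)/140 + log(x + 1)/10 - 25*log(x + 3)/14 + 7*log(x + 4)/4 + C

Factor the denominator: (x - 4)*(x + 1)*(x + 3)*(x + 4).
Partial-fraction decomposition: 7/(4*(x + 4)) - 25/(14*(x + 3)) + 1/(10*(x + 1)) - 9/(140*(x - 4)).
Integrate each term: A/(x−a) contributes A·log|x−a|.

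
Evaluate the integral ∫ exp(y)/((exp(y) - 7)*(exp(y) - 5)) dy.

Let u = e^y, du = e^y dy.
The integral becomes ∫ du/((u-5)(u-7)); decompose into partial fractions.

log(exp(y) - 7)/2 - log(exp(y) - 5)/2 + C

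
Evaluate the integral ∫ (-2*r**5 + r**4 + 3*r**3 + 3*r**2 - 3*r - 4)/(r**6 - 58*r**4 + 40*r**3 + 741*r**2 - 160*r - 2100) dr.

Factor the denominator: (r - 5)**2*(r - 2)*(r + 2)*(r + 3)*(r + 7).
Partial-fraction decomposition: -3515/(2592*(r + 7)) + 259/(640*(r + 3)) - 1/(14*(r + 2)) - 11/(810*(r - 2)) - 23311/(24192*(r - 5)) - 371/(144*(r - 5)**2).
Integrate each term; A/(r−a) gives A·log|r−a|; A/(r−a)² gives −A/(r−a).

-23311*log(r - 5)/24192 - 11*log(r - 2)/810 - log(r + 2)/14 + 259*log(r + 3)/640 - 3515*log(r + 7)/2592 + 371/(144*r - 720) + C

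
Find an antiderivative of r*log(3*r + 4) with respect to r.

r**2*log(3*r + 4)/2 - r**2/4 + 2*r/3 - 8*log(3*r + 4)/9 + C

Use integration by parts with u = log(3*r + 4), dv = r dr.
Then du = 3/(3*r + 4) dr and v = r**2/2.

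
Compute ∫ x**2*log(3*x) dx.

Use integration by parts with u = log(3*x), dv = x**2 dx.
Then du = 1/x dx and v = x**3/3.

x**3*(log(x) + log(3))/3 - x**3/9 + C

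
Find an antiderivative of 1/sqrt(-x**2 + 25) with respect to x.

Substitute x = 5·sin(θ), so dx = 5·cos(θ) dθ and the radical becomes sqrt(-x**2 + 25) = 5·cos(θ) by the Pythagorean identity.
Integrate the resulting trig expression in θ, then back-substitute θ = asin(x/5), sin(θ) = x/5, cos(θ) = sqrt(-x**2 + 25)/5 (absorbing any constant into C).

asin(x/5) + C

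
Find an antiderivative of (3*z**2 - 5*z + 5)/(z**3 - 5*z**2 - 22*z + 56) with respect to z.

117*log(z - 7)/55 - 7*log(z - 2)/30 + 73*log(z + 4)/66 + C

Factor the denominator: (z - 7)*(z - 2)*(z + 4).
Partial-fraction decomposition: 73/(66*(z + 4)) - 7/(30*(z - 2)) + 117/(55*(z - 7)).
Integrate each term: A/(z−a) contributes A·log|z−a|.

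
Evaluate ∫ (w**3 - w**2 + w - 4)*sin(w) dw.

-w**3*cos(w) + 3*w**2*sin(w) + w**2*cos(w) - 2*w*sin(w) + 5*w*cos(w) - 5*sin(w) + 2*cos(w) + C

Use integration by parts with u = w**3 - w**2 + w - 4, dv = sin(w) dw, so v = -cos(w).
Apply parts 3 times (tabular method): alternate signs, differentiate u down to 0, integrate dv up.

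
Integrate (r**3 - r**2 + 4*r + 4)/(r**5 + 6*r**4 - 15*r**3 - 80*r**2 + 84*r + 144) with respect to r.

Factor the denominator: (r - 3)*(r - 2)*(r + 1)*(r + 4)*(r + 6).
Partial-fraction decomposition: -17/(45*(r + 6)) + 23/(63*(r + 4)) - 1/(90*(r + 1)) - 1/(9*(r - 2)) + 17/(126*(r - 3)).
Integrate each term: A/(r−a) contributes A·log|r−a|.

17*log(r - 3)/126 - log(r - 2)/9 - log(r + 1)/90 + 23*log(r + 4)/63 - 17*log(r + 6)/45 + C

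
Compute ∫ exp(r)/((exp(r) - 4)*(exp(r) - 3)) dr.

Let u = e^r, du = e^r dr.
The integral becomes ∫ du/((u-3)(u-4)); decompose into partial fractions.

log(exp(r) - 4) - log(exp(r) - 3) + C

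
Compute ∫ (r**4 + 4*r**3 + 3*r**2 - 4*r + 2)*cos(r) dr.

Use integration by parts with u = r**4 + 4*r**3 + 3*r**2 - 4*r + 2, dv = cos(r) dr, so v = sin(r).
Apply parts 4 times (tabular method): alternate signs, differentiate u down to 0, integrate dv up.

r**4*sin(r) + 4*r**3*sin(r) + 4*r**3*cos(r) - 9*r**2*sin(r) + 12*r**2*cos(r) - 28*r*sin(r) - 18*r*cos(r) + 20*sin(r) - 28*cos(r) + C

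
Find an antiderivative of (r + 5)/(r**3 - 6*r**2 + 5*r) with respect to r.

Factor the denominator: r*(r - 5)*(r - 1).
Partial-fraction decomposition: -3/(2*(r - 1)) + 1/(2*(r - 5)) + 1/r.
Integrate each term: A/(r−a) contributes A·log|r−a|.

log(r) + log(r - 5)/2 - 3*log(r - 1)/2 + C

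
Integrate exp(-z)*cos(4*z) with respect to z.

Let I denote the integral. Integrate by parts with u = cos(4*z), dv = exp(-z) dz, so v = -exp(-z): I = -exp(-z)*cos(4*z) − 4·∫ exp(-z)*sin(4*z) dz.
Apply parts again with u = sin(4*z), dv = exp(-z) dz: ∫ exp(-z)*sin(4*z) dz = -exp(-z)*sin(4*z) + 4·I. Substituting back brings back I: I = 4*exp(-z)*sin(4*z) - exp(-z)*cos(4*z) − 16·I.
Solving for I: (1 + 16)·I equals the remaining terms, so I = (1/17)·(4*exp(-z)*sin(4*z) - exp(-z)*cos(4*z)).

4*exp(-z)*sin(4*z)/17 - exp(-z)*cos(4*z)/17 + C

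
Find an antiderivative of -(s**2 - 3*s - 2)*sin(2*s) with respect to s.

s**2*cos(2*s)/2 - s*sin(2*s)/2 - 3*s*cos(2*s)/2 + 3*sin(2*s)/4 - 5*cos(2*s)/4 + C

Use integration by parts with u = s**2 - 3*s - 2, dv = -sin(2*s) ds, so v = cos(2*s)/2.
Apply parts 2 times (tabular method): alternate signs, differentiate u down to 0, integrate dv up.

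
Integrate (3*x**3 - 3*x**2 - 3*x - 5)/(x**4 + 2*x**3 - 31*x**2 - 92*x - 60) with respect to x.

47*log(x - 6)/56 + 2*log(x + 1)/7 - 35*log(x + 2)/24 + 10*log(x + 5)/3 + C

Factor the denominator: (x - 6)*(x + 1)*(x + 2)*(x + 5).
Partial-fraction decomposition: 10/(3*(x + 5)) - 35/(24*(x + 2)) + 2/(7*(x + 1)) + 47/(56*(x - 6)).
Integrate each term: A/(x−a) contributes A·log|x−a|.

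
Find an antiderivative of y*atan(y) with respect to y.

y**2*atan(y)/2 - y/2 + atan(y)/2 + C

Use integration by parts with u = arctan(y), dv = y dy.
Then du = 1/(y**2 + 1) dy.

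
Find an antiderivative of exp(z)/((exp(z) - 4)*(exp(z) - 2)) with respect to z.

Let u = e^z, du = e^z dz.
The integral becomes ∫ du/((u-4)(u-2)); decompose into partial fractions.

log(exp(z) - 4)/2 - log(exp(z) - 2)/2 + C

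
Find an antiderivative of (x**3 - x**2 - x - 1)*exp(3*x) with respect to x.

Use integration by parts with u = x**3 - x**2 - x - 1, dv = exp(3*x) dx, so v = exp(3*x)/3.
Apply parts 3 times (tabular method): alternate signs, differentiate u down to 0, integrate dv up.

(9*x**3 - 18*x**2 + 3*x - 10)*exp(3*x)/27 + C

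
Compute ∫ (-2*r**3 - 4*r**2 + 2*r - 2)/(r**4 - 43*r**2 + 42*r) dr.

Factor the denominator: r*(r - 6)*(r - 1)*(r + 7).
Partial-fraction decomposition: -237/(364*(r + 7)) + 3/(20*(r - 1)) - 283/(195*(r - 6)) - 1/(21*r).
Integrate each term: A/(r−a) contributes A·log|r−a|.

-log(r)/21 - 283*log(r - 6)/195 + 3*log(r - 1)/20 - 237*log(r + 7)/364 + C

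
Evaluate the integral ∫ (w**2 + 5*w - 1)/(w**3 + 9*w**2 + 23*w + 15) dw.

-5*log(w + 1)/8 + 7*log(w + 3)/4 - log(w + 5)/8 + C

Factor the denominator: (w + 1)*(w + 3)*(w + 5).
Partial-fraction decomposition: -1/(8*(w + 5)) + 7/(4*(w + 3)) - 5/(8*(w + 1)).
Integrate each term: A/(w−a) contributes A·log|w−a|.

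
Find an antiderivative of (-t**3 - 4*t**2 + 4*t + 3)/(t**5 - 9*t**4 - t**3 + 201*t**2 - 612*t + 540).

-37*log(t - 6)/44 + 3*log(t - 3)/8 + 13*log(t - 2)/28 + log(t + 5)/616 - 2/(t - 3) + C

Factor the denominator: (t - 6)*(t - 3)**2*(t - 2)*(t + 5).
Partial-fraction decomposition: 1/(616*(t + 5)) + 13/(28*(t - 2)) + 3/(8*(t - 3)) + 2/(t - 3)**2 - 37/(44*(t - 6)).
Integrate each term; A/(t−a) gives A·log|t−a|; A/(t−a)² gives −A/(t−a).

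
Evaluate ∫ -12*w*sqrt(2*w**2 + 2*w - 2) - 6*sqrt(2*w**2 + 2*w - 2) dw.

Let u = 2*w**2 + 2*w - 2, so du = (4*w + 2) dw.
Rewriting, the integral becomes -3·∫ √u du = -3·(2/3)u^(3/2).
Substituting back, u = 2*w**2 + 2*w - 2.

-2*(2*w**2 + 2*w - 2)**(3/2) + C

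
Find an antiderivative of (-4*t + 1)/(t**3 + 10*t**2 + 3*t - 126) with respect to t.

Factor the denominator: (t - 3)*(t + 6)*(t + 7).
Partial-fraction decomposition: 29/(10*(t + 7)) - 25/(9*(t + 6)) - 11/(90*(t - 3)).
Integrate each term: A/(t−a) contributes A·log|t−a|.

-11*log(t - 3)/90 - 25*log(t + 6)/9 + 29*log(t + 7)/10 + C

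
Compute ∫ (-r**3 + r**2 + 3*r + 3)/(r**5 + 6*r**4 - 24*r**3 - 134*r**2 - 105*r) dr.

-log(r)/35 - 41*log(r - 5)/1440 + log(r + 1)/36 - 5*log(r + 3)/32 + 187*log(r + 7)/1008 + C

Factor the denominator: r*(r - 5)*(r + 1)*(r + 3)*(r + 7).
Partial-fraction decomposition: 187/(1008*(r + 7)) - 5/(32*(r + 3)) + 1/(36*(r + 1)) - 41/(1440*(r - 5)) - 1/(35*r).
Integrate each term: A/(r−a) contributes A·log|r−a|.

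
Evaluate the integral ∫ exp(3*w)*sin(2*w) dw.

Let I denote the integral. Integrate by parts with u = sin(2*w), dv = exp(3*w) dw, so v = exp(3*w)/3: I = exp(3*w)*sin(2*w)/3 − (2/3)·∫ exp(3*w)*cos(2*w) dw.
Apply parts again with u = cos(2*w), dv = exp(3*w) dw: ∫ exp(3*w)*cos(2*w) dw = exp(3*w)*cos(2*w)/3 + (2/3)·I. Substituting back brings back I: I = exp(3*w)*sin(2*w)/3 - 2*exp(3*w)*cos(2*w)/9 − (4/9)·I.
Solving for I: (1 + 4/9)·I equals the remaining terms, so I = (9/13)·(exp(3*w)*sin(2*w)/3 - 2*exp(3*w)*cos(2*w)/9).

3*exp(3*w)*sin(2*w)/13 - 2*exp(3*w)*cos(2*w)/13 + C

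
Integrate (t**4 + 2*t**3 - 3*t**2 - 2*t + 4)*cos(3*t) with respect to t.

Use integration by parts with u = t**4 + 2*t**3 - 3*t**2 - 2*t + 4, dv = cos(3*t) dt, so v = sin(3*t)/3.
Apply parts 4 times (tabular method): alternate signs, differentiate u down to 0, integrate dv up.

t**4*sin(3*t)/3 + 2*t**3*sin(3*t)/3 + 4*t**3*cos(3*t)/9 - 13*t**2*sin(3*t)/9 + 2*t**2*cos(3*t)/3 - 10*t*sin(3*t)/9 - 26*t*cos(3*t)/27 + 134*sin(3*t)/81 - 10*cos(3*t)/27 + C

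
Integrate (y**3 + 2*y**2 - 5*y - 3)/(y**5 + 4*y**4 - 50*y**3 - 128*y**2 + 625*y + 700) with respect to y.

49*log(y - 5)/240 - 73*log(y - 4)/495 + log(y + 1)/240 + 53*log(y + 5)/720 - 71*log(y + 7)/528 + C

Factor the denominator: (y - 5)*(y - 4)*(y + 1)*(y + 5)*(y + 7).
Partial-fraction decomposition: -71/(528*(y + 7)) + 53/(720*(y + 5)) + 1/(240*(y + 1)) - 73/(495*(y - 4)) + 49/(240*(y - 5)).
Integrate each term: A/(y−a) contributes A·log|y−a|.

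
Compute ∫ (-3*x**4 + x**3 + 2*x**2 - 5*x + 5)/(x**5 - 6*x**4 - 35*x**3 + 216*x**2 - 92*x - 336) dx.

Factor the denominator: (x - 7)*(x - 4)*(x - 2)*(x + 1)*(x + 6).
Partial-fraction decomposition: -3997/(5200*(x + 6)) - 1/(75*(x + 1)) - 37/(240*(x - 2)) + 229/(100*(x - 4)) - 283/(65*(x - 7)).
Integrate each term: A/(x−a) contributes A·log|x−a|.

-283*log(x - 7)/65 + 229*log(x - 4)/100 - 37*log(x - 2)/240 - log(x + 1)/75 - 3997*log(x + 6)/5200 + C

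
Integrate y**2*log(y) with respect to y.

Use integration by parts with u = log(y), dv = y**2 dy.
Then du = 1/y dy and v = y**3/3.

y**3*log(y)/3 - y**3/9 + C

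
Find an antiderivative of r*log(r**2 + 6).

Let u = r**2 + 6, so du = (2*r) dr.
The integral becomes (1/2)·∫ log(u) du; integrate by parts with u′=log(u), dv′=du.

r**2*log(r**2 + 6)/2 - r**2/2 + 3*log(r**2 + 6) + C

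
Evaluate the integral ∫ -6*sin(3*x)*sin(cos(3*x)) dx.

Let u = cos(3*x), so du = (-3*sin(3*x)) dx.
Rewriting, the integral becomes 2·∫ sin(u) du = 2·-cos(u).
Substituting back, u = cos(3*x).

-2*cos(cos(3*x)) + C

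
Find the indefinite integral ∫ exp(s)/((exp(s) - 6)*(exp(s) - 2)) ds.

Let u = e^s, du = e^s ds.
The integral becomes ∫ du/((u-6)(u-2)); decompose into partial fractions.

log(exp(s) - 6)/4 - log(exp(s) - 2)/4 + C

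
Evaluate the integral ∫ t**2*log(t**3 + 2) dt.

Let u = t**3 + 2, so du = (3*t**2) dt.
The integral becomes (1/3)·∫ log(u) du; integrate by parts with u′=log(u), dv′=du.

t**3*log(t**3 + 2)/3 - t**3/3 + 2*log(t**3 + 2)/3 + C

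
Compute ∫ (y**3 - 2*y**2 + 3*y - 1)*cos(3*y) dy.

y**3*sin(3*y)/3 - 2*y**2*sin(3*y)/3 + y**2*cos(3*y)/3 + 7*y*sin(3*y)/9 - 4*y*cos(3*y)/9 - 5*sin(3*y)/27 + 7*cos(3*y)/27 + C

Use integration by parts with u = y**3 - 2*y**2 + 3*y - 1, dv = cos(3*y) dy, so v = sin(3*y)/3.
Apply parts 3 times (tabular method): alternate signs, differentiate u down to 0, integrate dv up.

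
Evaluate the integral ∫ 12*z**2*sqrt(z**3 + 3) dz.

8*(z**3 + 3)**(3/2)/3 + C

Let u = z**3 + 3, so du = (3*z**2) dz.
Rewriting, the integral becomes 4·∫ √u du = 4·(2/3)u^(3/2).
Substituting back, u = z**3 + 3.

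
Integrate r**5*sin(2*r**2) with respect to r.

-r**4*cos(2*r**2)/4 + r**2*sin(2*r**2)/4 + cos(2*r**2)/8 + C

Let u = r², du = 2r dr; rewrite as (1/2)∫ u^2·sin(2u) du.
Now integrate by parts 2 times.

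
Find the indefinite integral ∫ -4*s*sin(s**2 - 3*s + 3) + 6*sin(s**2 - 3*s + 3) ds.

Let u = s**2 - 3*s + 3, so du = (2*s - 3) ds.
Rewriting, the integral becomes -2·∫ sin(u) du = -2·-cos(u).
Substituting back, u = s**2 - 3*s + 3.

2*cos(s**2 - 3*s + 3) + C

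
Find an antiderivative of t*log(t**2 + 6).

Let u = t**2 + 6, so du = (2*t) dt.
The integral becomes (1/2)·∫ log(u) du; integrate by parts with u′=log(u), dv′=du.

t**2*log(t**2 + 6)/2 - t**2/2 + 3*log(t**2 + 6) + C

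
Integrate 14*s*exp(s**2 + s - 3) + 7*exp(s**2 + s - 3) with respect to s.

7*exp(s**2 + s - 3) + C

Let u = s**2 + s - 3, so du = (2*s + 1) ds.
Rewriting, the integral becomes 7·∫ e^u du = 7·e^u.
Substituting back, u = s**2 + s - 3.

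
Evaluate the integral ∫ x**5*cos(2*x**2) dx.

Let u = x², du = 2x dx; rewrite as (1/2)∫ u^2·cos(2u) du.
Now integrate by parts 2 times.

x**4*sin(2*x**2)/4 + x**2*cos(2*x**2)/4 - sin(2*x**2)/8 + C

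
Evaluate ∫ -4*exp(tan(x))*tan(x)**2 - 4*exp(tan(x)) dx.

Let u = tan(x), so du = (tan(x)**2 + 1) dx.
Rewriting, the integral becomes -4·∫ e^u du = -4·e^u.
Substituting back, u = tan(x).

-4*exp(tan(x)) + C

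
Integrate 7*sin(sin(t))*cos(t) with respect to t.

Let u = sin(t), so du = (cos(t)) dt.
Rewriting, the integral becomes 7·∫ sin(u) du = 7·-cos(u).
Substituting back, u = sin(t).

-7*cos(sin(t)) + C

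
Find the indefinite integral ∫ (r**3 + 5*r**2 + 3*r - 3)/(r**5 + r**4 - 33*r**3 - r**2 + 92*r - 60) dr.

131*log(r - 5)/616 - 205*log(r - 1)/1176 - log(r + 2)/84 - 57*log(r + 6)/2156 + 1/(14*r - 14) + C

Factor the denominator: (r - 5)*(r - 1)**2*(r + 2)*(r + 6).
Partial-fraction decomposition: -57/(2156*(r + 6)) - 1/(84*(r + 2)) - 205/(1176*(r - 1)) - 1/(14*(r - 1)**2) + 131/(616*(r - 5)).
Integrate each term; A/(r−a) gives A·log|r−a|; A/(r−a)² gives −A/(r−a).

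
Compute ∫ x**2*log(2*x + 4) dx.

x**3*log(2*x + 4)/3 - x**3/9 + x**2/3 - 4*x/3 + 8*log(x + 2)/3 + C

Use integration by parts with u = log(2*x + 4), dv = x**2 dx.
Then du = 2/(2*x + 4) dx and v = x**3/3.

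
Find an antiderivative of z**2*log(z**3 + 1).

Let u = z**3 + 1, so du = (3*z**2) dz.
The integral becomes (1/3)·∫ log(u) du; integrate by parts with u′=log(u), dv′=du.

z**3*log(z**3 + 1)/3 - z**3/3 + log(z**3 + 1)/3 + C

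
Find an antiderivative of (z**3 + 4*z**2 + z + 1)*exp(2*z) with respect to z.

(4*z**3 + 10*z**2 - 6*z + 7)*exp(2*z)/8 + C

Use integration by parts with u = z**3 + 4*z**2 + z + 1, dv = exp(2*z) dz, so v = exp(2*z)/2.
Apply parts 3 times (tabular method): alternate signs, differentiate u down to 0, integrate dv up.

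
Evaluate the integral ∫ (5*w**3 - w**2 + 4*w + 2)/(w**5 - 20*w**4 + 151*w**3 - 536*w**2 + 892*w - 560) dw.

Factor the denominator: (w - 7)*(w - 5)*(w - 4)*(w - 2)**2.
Partial-fraction decomposition: -1613/(450*(w - 2)) - 23/(15*(w - 2)**2) + 161/(6*(w - 4)) - 311/(9*(w - 5)) + 848/(75*(w - 7)).
Integrate each term; A/(w−a) gives A·log|w−a|; A/(w−a)² gives −A/(w−a).

848*log(w - 7)/75 - 311*log(w - 5)/9 + 161*log(w - 4)/6 - 1613*log(w - 2)/450 + 23/(15*w - 30) + C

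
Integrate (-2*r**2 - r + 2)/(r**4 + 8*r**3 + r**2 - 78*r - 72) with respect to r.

Factor the denominator: (r - 3)*(r + 1)*(r + 4)*(r + 6).
Partial-fraction decomposition: 32/(45*(r + 6)) - 13/(21*(r + 4)) - 1/(60*(r + 1)) - 19/(252*(r - 3)).
Integrate each term: A/(r−a) contributes A·log|r−a|.

-19*log(r - 3)/252 - log(r + 1)/60 - 13*log(r + 4)/21 + 32*log(r + 6)/45 + C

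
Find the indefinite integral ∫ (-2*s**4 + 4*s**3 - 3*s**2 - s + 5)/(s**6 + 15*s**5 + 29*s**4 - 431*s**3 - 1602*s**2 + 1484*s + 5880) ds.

-25*log(s - 5)/1008 + log(s - 2)/864 - 69*log(s + 2)/2800 + 323*log(s + 6)/32 - 108491*log(s + 7)/10800 + 701/(60*s + 420) + C

Factor the denominator: (s - 5)*(s - 2)*(s + 2)*(s + 6)*(s + 7)**2.
Partial-fraction decomposition: -108491/(10800*(s + 7)) - 701/(60*(s + 7)**2) + 323/(32*(s + 6)) - 69/(2800*(s + 2)) + 1/(864*(s - 2)) - 25/(1008*(s - 5)).
Integrate each term; A/(s−a) gives A·log|s−a|; A/(s−a)² gives −A/(s−a).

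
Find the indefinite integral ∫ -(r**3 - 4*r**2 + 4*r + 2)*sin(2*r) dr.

Use integration by parts with u = r**3 - 4*r**2 + 4*r + 2, dv = -sin(2*r) dr, so v = cos(2*r)/2.
Apply parts 3 times (tabular method): alternate signs, differentiate u down to 0, integrate dv up.

r**3*cos(2*r)/2 - 3*r**2*sin(2*r)/4 - 2*r**2*cos(2*r) + 2*r*sin(2*r) + 5*r*cos(2*r)/4 - 5*sin(2*r)/8 + 2*cos(2*r) + C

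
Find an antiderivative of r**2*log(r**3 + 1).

r**3*log(r**3 + 1)/3 - r**3/3 + log(r**3 + 1)/3 + C

Let u = r**3 + 1, so du = (3*r**2) dr.
The integral becomes (1/3)·∫ log(u) du; integrate by parts with u′=log(u), dv′=du.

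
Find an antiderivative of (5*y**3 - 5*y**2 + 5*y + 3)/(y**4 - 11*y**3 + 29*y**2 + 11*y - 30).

933*log(y - 6)/35 - 22*log(y - 5) + log(y - 1)/5 + log(y + 1)/7 + C

Factor the denominator: (y - 6)*(y - 5)*(y - 1)*(y + 1).
Partial-fraction decomposition: 1/(7*(y + 1)) + 1/(5*(y - 1)) - 22/(y - 5) + 933/(35*(y - 6)).
Integrate each term: A/(y−a) contributes A·log|y−a|.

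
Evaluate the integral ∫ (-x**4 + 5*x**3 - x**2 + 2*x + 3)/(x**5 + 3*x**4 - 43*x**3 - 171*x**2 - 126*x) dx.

-log(x)/42 - 359*log(x - 7)/3640 - 3*log(x + 1)/40 + 19*log(x + 3)/15 - 269*log(x + 6)/130 + C

Factor the denominator: x*(x - 7)*(x + 1)*(x + 3)*(x + 6).
Partial-fraction decomposition: -269/(130*(x + 6)) + 19/(15*(x + 3)) - 3/(40*(x + 1)) - 359/(3640*(x - 7)) - 1/(42*x).
Integrate each term: A/(x−a) contributes A·log|x−a|.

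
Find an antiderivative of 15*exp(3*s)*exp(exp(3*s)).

5*exp(exp(3*s)) + C

Let u = exp(3*s), so du = (3*exp(3*s)) ds.
Rewriting, the integral becomes 5·∫ e^u du = 5·e^u.
Substituting back, u = exp(3*s).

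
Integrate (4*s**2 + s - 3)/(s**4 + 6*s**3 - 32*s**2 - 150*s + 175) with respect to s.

17*log(s - 5)/80 - log(s - 1)/96 + 23*log(s + 5)/30 - 31*log(s + 7)/32 + C

Factor the denominator: (s - 5)*(s - 1)*(s + 5)*(s + 7).
Partial-fraction decomposition: -31/(32*(s + 7)) + 23/(30*(s + 5)) - 1/(96*(s - 1)) + 17/(80*(s - 5)).
Integrate each term: A/(s−a) contributes A·log|s−a|.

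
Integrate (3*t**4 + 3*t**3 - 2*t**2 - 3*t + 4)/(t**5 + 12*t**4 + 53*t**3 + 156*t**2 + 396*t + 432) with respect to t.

log(t + 2)/4 - 28*log(t + 4)/5 + 319*log(t + 6)/36 - 23*log(t**2 + 9)/90 - 26*atan(t/3)/45 + C

Factor the denominator: (t + 2)*(t + 4)*(t + 6)*(t**2 + 9).
Partial-fraction decomposition: -(23*t + 78)/(45*(t**2 + 9)) + 319/(36*(t + 6)) - 28/(5*(t + 4)) + 1/(4*(t + 2)).
Integrate each term; A/(t−a) gives A·log|t−a|; the (Bt+D)/(t²+p²) term gives a log and an atan.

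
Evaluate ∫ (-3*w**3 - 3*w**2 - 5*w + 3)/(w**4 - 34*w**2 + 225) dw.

Factor the denominator: (w - 5)*(w - 3)*(w + 3)*(w + 5).
Partial-fraction decomposition: -41/(20*(w + 5)) + 3/(4*(w + 3)) + 5/(4*(w - 3)) - 59/(20*(w - 5)).
Integrate each term: A/(w−a) contributes A·log|w−a|.

-59*log(w - 5)/20 + 5*log(w - 3)/4 + 3*log(w + 3)/4 - 41*log(w + 5)/20 + C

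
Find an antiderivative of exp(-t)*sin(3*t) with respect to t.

-exp(-t)*sin(3*t)/10 - 3*exp(-t)*cos(3*t)/10 + C

Let I denote the integral. Integrate by parts with u = sin(3*t), dv = exp(-t) dt, so v = -exp(-t): I = -exp(-t)*sin(3*t) + 3·∫ exp(-t)*cos(3*t) dt.
Apply parts again with u = cos(3*t), dv = exp(-t) dt: ∫ exp(-t)*cos(3*t) dt = -exp(-t)*cos(3*t) − 3·I. Substituting back brings back I: I = -exp(-t)*sin(3*t) - 3*exp(-t)*cos(3*t) − 9·I.
Solving for I: (1 + 9)·I equals the remaining terms, so I = (1/10)·(-exp(-t)*sin(3*t) - 3*exp(-t)*cos(3*t)).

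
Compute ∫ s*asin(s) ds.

s**2*asin(s)/2 + s*sqrt(-s**2 + 1)/4 - asin(s)/4 + C

Use integration by parts with u = arcsin(s), dv = s ds.
Then du = 1/sqrt(-s**2 + 1) ds.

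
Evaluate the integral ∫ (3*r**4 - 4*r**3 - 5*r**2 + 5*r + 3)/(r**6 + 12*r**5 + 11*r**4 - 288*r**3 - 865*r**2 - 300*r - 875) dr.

Factor the denominator: (r - 5)*(r + 5)**2*(r + 7)*(r**2 + 1).
Partial-fraction decomposition: -(87*r + 241)/(16900*(r**2 + 1)) - 1383/(400*(r + 7)) + 115653/(33800*(r + 5)) - 557/(130*(r + 5)**2) + 213/(5200*(r - 5)).
Integrate each term; A/(r−a) gives A·log|r−a|; the (Br+D)/(r²+p²) term gives a log and an atan.

213*log(r - 5)/5200 + 115653*log(r + 5)/33800 - 1383*log(r + 7)/400 - 87*log(r**2 + 1)/33800 - 241*atan(r)/16900 + 557/(130*r + 650) + C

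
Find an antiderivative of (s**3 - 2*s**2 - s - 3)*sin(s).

-s**3*cos(s) + 3*s**2*sin(s) + 2*s**2*cos(s) - 4*s*sin(s) + 7*s*cos(s) - 7*sin(s) - cos(s) + C

Use integration by parts with u = s**3 - 2*s**2 - s - 3, dv = sin(s) ds, so v = -cos(s).
Apply parts 3 times (tabular method): alternate signs, differentiate u down to 0, integrate dv up.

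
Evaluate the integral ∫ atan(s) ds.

s*atan(s) - log(s**2 + 1)/2 + C

Use integration by parts with u = arctan(s), dv = ds.
Then du = 1/(s**2 + 1) ds.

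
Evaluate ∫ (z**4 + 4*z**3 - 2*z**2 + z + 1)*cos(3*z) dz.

z**4*sin(3*z)/3 + 4*z**3*sin(3*z)/3 + 4*z**3*cos(3*z)/9 - 10*z**2*sin(3*z)/9 + 4*z**2*cos(3*z)/3 - 5*z*sin(3*z)/9 - 20*z*cos(3*z)/27 + 47*sin(3*z)/81 - 5*cos(3*z)/27 + C

Use integration by parts with u = z**4 + 4*z**3 - 2*z**2 + z + 1, dv = cos(3*z) dz, so v = sin(3*z)/3.
Apply parts 4 times (tabular method): alternate signs, differentiate u down to 0, integrate dv up.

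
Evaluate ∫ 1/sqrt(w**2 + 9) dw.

log(w + sqrt(w**2 + 9)) + C

Substitute w = 3·tan(θ), so dw = 3·sec(θ)^2 dθ and the radical becomes sqrt(w**2 + 9) = 3·sec(θ) by the Pythagorean identity.
Integrate the resulting trig expression in θ, then back-substitute tan(θ) = w/3, sec(θ) = sqrt(w**2 + 9)/3 (absorbing any constant into C).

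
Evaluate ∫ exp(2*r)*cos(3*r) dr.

Let I denote the integral. Integrate by parts with u = cos(3*r), dv = exp(2*r) dr, so v = exp(2*r)/2: I = exp(2*r)*cos(3*r)/2 + (3/2)·∫ exp(2*r)*sin(3*r) dr.
Apply parts again with u = sin(3*r), dv = exp(2*r) dr: ∫ exp(2*r)*sin(3*r) dr = exp(2*r)*sin(3*r)/2 − (3/2)·I. Substituting back brings back I: I = 3*exp(2*r)*sin(3*r)/4 + exp(2*r)*cos(3*r)/2 − (9/4)·I.
Solving for I: (1 + 9/4)·I equals the remaining terms, so I = (4/13)·(3*exp(2*r)*sin(3*r)/4 + exp(2*r)*cos(3*r)/2).

3*exp(2*r)*sin(3*r)/13 + 2*exp(2*r)*cos(3*r)/13 + C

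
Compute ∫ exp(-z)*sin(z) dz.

-exp(-z)*sin(z)/2 - exp(-z)*cos(z)/2 + C

Let I denote the integral. Integrate by parts with u = sin(z), dv = exp(-z) dz, so v = -exp(-z): I = -exp(-z)*sin(z) + ∫ exp(-z)*cos(z) dz.
Apply parts again with u = cos(z), dv = exp(-z) dz: ∫ exp(-z)*cos(z) dz = -exp(-z)*cos(z) − I. Substituting back brings back I: I = -exp(-z)*sin(z) - exp(-z)*cos(z) − I.
Solving for I: (1 + 1)·I equals the remaining terms, so I = (1/2)·(-exp(-z)*sin(z) - exp(-z)*cos(z)).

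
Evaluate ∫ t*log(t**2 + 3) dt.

Let u = t**2 + 3, so du = (2*t) dt.
The integral becomes (1/2)·∫ log(u) du; integrate by parts with u′=log(u), dv′=du.

t**2*log(t**2 + 3)/2 - t**2/2 + 3*log(t**2 + 3)/2 + C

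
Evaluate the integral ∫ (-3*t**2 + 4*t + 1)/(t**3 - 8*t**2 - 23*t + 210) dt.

Factor the denominator: (t - 7)*(t - 6)*(t + 5).
Partial-fraction decomposition: -47/(66*(t + 5)) + 83/(11*(t - 6)) - 59/(6*(t - 7)).
Integrate each term: A/(t−a) contributes A·log|t−a|.

-59*log(t - 7)/6 + 83*log(t - 6)/11 - 47*log(t + 5)/66 + C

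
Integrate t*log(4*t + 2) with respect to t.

Use integration by parts with u = log(4*t + 2), dv = t dt.
Then du = 4/(4*t + 2) dt and v = t**2/2.

t**2*log(4*t + 2)/2 - t**2/4 + t/4 - log(2*t + 1)/8 + C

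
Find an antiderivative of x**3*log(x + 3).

Use integration by parts with u = log(x + 3), dv = x**3 dx.
Then du = 1/(x + 3) dx and v = x**4/4.

x**4*log(x + 3)/4 - x**4/16 + x**3/4 - 9*x**2/8 + 27*x/4 - 81*log(x + 3)/4 + C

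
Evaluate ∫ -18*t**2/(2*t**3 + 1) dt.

Let u = 2*t**3 + 1, so du = (6*t**2) dt.
Rewriting, the integral becomes -3·∫ 1/u du = -3·log(u).
Substituting back, u = 2*t**3 + 1.

-3*log(2*t**3 + 1) + C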